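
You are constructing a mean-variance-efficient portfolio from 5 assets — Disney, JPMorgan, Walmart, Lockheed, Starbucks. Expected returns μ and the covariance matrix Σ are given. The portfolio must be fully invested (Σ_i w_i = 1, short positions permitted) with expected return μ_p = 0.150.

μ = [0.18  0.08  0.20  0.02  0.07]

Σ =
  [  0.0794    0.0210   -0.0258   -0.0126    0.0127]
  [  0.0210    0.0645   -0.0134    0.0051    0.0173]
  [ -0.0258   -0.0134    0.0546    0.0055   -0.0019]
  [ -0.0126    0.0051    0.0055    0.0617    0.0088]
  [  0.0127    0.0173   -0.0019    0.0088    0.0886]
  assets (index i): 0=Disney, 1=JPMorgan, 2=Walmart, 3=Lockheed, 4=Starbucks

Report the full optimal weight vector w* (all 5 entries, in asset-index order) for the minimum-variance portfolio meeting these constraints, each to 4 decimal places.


p=Σ⁻¹μ = [3.9053  1.0950  5.7291  0.5078  0.0889]
q=Σ⁻¹𝟙 = [20.7435  12.3212  29.6939  16.0725  4.9479]
a=μᵀp=1.952755  b=𝟙ᵀp=11.326112  c=𝟙ᵀq=83.778977  D=ac−b²=35.318978
λ₁=(c·0.150−b)/D = (83.778977·0.150−11.326112)/35.318978 = 0.035129
λ₂=(a−b·0.150)/D = (1.952755−11.326112·0.150)/35.318978 = 0.007187
w* = 0.035129·p + 0.007187·q:
  w_0 = 0.035129·3.9053 + 0.007187·20.7435 = 0.2863  (Disney)
  w_1 = 0.035129·1.0950 + 0.007187·12.3212 = 0.1270  (JPMorgan)
  w_2 = 0.035129·5.7291 + 0.007187·29.6939 = 0.4147  (Walmart)
  w_3 = 0.035129·0.5078 + 0.007187·16.0725 = 0.1334  (Lockheed)
  w_4 = 0.035129·0.0889 + 0.007187·4.9479 = 0.0387  (Starbucks)
Σw_i=1.0000  μᵀw=0.1500
σ²=wᵀΣw=λ₁·μ_p+λ₂ = 0.035129·0.150 + 0.007187 = 0.012456 ≈ 0.0125

0.2863  0.1270  0.4147  0.1334  0.0387


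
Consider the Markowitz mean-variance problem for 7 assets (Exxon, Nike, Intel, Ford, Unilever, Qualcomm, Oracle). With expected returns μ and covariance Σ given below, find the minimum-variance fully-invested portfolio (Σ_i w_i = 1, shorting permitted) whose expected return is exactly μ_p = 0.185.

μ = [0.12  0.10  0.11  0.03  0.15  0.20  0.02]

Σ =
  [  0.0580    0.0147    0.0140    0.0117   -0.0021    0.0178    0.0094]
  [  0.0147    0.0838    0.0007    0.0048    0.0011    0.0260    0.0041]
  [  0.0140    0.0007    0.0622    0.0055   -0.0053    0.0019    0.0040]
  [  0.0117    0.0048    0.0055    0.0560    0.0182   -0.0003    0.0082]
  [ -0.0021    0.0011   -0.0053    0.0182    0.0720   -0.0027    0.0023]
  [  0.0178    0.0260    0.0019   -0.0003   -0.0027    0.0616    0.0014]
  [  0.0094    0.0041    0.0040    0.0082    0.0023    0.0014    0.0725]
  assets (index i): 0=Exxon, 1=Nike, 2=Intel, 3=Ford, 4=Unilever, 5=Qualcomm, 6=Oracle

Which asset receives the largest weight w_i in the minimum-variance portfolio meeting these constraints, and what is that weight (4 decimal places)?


Qualcomm (0.4642)

p=Σ⁻¹μ = [0.9284  0.0911  1.7378  -0.6348  2.5100  2.9936  -0.0112]
q=Σ⁻¹𝟙 = [5.6060  5.8903  13.9947  9.2094  12.7888  12.0678  10.2807]
a=μᵀp=1.267634  b=𝟙ᵀp=7.614932  c=𝟙ᵀq=69.837653  D=ac−b²=30.541373
λ₁=(c·0.185−b)/D = (69.837653·0.185−7.614932)/30.541373 = 0.173700
λ₂=(a−b·0.185)/D = (1.267634−7.614932·0.185)/30.541373 = -0.004621
w* = 0.173700·p + -0.004621·q:
  w_0 = 0.173700·0.9284 + -0.004621·5.6060 = 0.1354  (Exxon)
  w_1 = 0.173700·0.0911 + -0.004621·5.8903 = -0.0114  (Nike)
  w_2 = 0.173700·1.7378 + -0.004621·13.9947 = 0.2372  (Intel)
  w_3 = 0.173700·-0.6348 + -0.004621·9.2094 = -0.1528  (Ford)
  w_4 = 0.173700·2.5100 + -0.004621·12.7888 = 0.3769  (Unilever)
  w_5 = 0.173700·2.9936 + -0.004621·12.0678 = 0.4642  (Qualcomm)
  w_6 = 0.173700·-0.0112 + -0.004621·10.2807 = -0.0494  (Oracle)
Σw_i=1.0000  μᵀw=0.1850
σ²=wᵀΣw=λ₁·μ_p+λ₂ = 0.173700·0.185 + -0.004621 = 0.027514 ≈ 0.0275


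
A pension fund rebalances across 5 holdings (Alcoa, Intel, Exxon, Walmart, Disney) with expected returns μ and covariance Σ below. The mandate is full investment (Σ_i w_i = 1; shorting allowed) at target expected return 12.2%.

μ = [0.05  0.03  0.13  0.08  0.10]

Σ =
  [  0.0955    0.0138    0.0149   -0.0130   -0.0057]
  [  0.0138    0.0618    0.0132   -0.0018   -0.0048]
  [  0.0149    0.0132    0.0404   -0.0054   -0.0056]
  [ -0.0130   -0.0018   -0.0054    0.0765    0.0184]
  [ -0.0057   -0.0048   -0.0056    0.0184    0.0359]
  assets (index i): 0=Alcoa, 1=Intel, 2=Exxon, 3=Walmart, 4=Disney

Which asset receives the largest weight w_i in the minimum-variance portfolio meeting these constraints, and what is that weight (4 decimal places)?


Exxon (0.5836)

x=Σ⁻¹μ = [0.2299  -0.0936  3.6701  0.6025  3.0732]
y=Σ⁻¹𝟙 = [8.1515  11.9816  23.1742  9.2492  29.6258]
a=μᵀx=0.841325  b=𝟙ᵀx=7.482174  c=𝟙ᵀy=82.182184  D=ac−b²=13.159007
λ₁=(c·0.122−b)/D = (82.182184·0.122−7.482174)/13.159007 = 0.193332
λ₂=(a−b·0.122)/D = (0.841325−7.482174·0.122)/13.159007 = -0.005434
w* = 0.193332·x + -0.005434·y:
  w_0 = 0.193332·0.2299 + -0.005434·8.1515 = 0.0002  (Alcoa)
  w_1 = 0.193332·-0.0936 + -0.005434·11.9816 = -0.0832  (Intel)
  w_2 = 0.193332·3.6701 + -0.005434·23.1742 = 0.5836  (Exxon)
  w_3 = 0.193332·0.6025 + -0.005434·9.2492 = 0.0662  (Walmart)
  w_4 = 0.193332·3.0732 + -0.005434·29.6258 = 0.4332  (Disney)
Σw_i=1.0000  μᵀw=0.1220
σ²=wᵀΣw=λ₁·μ_p+λ₂ = 0.193332·0.122 + -0.005434 = 0.018153 ≈ 0.0182


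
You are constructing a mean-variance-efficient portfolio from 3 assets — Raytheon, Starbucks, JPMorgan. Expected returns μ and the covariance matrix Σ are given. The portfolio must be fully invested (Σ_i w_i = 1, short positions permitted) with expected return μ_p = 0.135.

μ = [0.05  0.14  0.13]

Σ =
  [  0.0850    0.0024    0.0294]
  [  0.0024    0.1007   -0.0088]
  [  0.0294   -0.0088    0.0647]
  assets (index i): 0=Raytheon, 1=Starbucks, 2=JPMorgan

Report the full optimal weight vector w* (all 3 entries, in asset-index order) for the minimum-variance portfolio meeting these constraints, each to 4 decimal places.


x=Σ⁻¹μ = [-0.2697  1.6020  2.3497]
y=Σ⁻¹𝟙 = [6.6341  10.9902  13.9362]
a=μᵀx=0.516264  b=𝟙ᵀx=3.682042  c=𝟙ᵀy=31.560531  D=ac−b²=2.736142
λ₁=(c·0.135−b)/D = (31.560531·0.135−3.682042)/2.736142 = 0.211476
λ₂=(a−b·0.135)/D = (0.516264−3.682042·0.135)/2.736142 = 0.007013
w* = 0.211476·x + 0.007013·y:
  w_0 = 0.211476·-0.2697 + 0.007013·6.6341 = -0.0105  (Raytheon)
  w_1 = 0.211476·1.6020 + 0.007013·10.9902 = 0.4159  (Starbucks)
  w_2 = 0.211476·2.3497 + 0.007013·13.9362 = 0.5946  (JPMorgan)
Σw_i=1.0000  μᵀw=0.1350
σ²=wᵀΣw=λ₁·μ_p+λ₂ = 0.211476·0.135 + 0.007013 = 0.035562 ≈ 0.0356

-0.0105  0.4159  0.5946


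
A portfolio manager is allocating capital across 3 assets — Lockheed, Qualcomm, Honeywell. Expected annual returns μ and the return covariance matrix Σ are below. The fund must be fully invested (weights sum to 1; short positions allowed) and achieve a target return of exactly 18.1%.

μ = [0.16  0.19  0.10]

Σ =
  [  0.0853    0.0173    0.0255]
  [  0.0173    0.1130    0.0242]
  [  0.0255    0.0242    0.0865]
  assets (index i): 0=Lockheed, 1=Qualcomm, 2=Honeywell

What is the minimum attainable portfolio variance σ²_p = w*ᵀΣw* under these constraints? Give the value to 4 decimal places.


0.0642

g=Σ⁻¹μ = [1.4974  1.3819  0.3280]
h=Σ⁻¹𝟙 = [8.2838  5.9872  7.4436]
a=μᵀg=0.534951  b=𝟙ᵀg=3.207341  c=𝟙ᵀh=21.714633  D=ac−b²=1.329225
λ₁=(c·0.181−b)/D = (21.714633·0.181−3.207341)/1.329225 = 0.543932
λ₂=(a−b·0.181)/D = (0.534951−3.207341·0.181)/1.329225 = -0.034289
w* = 0.543932·g + -0.034289·h:
  w_0 = 0.543932·1.4974 + -0.034289·8.2838 = 0.5304  (Lockheed)
  w_1 = 0.543932·1.3819 + -0.034289·5.9872 = 0.5464  (Qualcomm)
  w_2 = 0.543932·0.3280 + -0.034289·7.4436 = -0.0768  (Honeywell)
Σw_i=1.0000  μᵀw=0.1810
σ²=wᵀΣw=λ₁·μ_p+λ₂ = 0.543932·0.181 + -0.034289 = 0.064163 ≈ 0.0642


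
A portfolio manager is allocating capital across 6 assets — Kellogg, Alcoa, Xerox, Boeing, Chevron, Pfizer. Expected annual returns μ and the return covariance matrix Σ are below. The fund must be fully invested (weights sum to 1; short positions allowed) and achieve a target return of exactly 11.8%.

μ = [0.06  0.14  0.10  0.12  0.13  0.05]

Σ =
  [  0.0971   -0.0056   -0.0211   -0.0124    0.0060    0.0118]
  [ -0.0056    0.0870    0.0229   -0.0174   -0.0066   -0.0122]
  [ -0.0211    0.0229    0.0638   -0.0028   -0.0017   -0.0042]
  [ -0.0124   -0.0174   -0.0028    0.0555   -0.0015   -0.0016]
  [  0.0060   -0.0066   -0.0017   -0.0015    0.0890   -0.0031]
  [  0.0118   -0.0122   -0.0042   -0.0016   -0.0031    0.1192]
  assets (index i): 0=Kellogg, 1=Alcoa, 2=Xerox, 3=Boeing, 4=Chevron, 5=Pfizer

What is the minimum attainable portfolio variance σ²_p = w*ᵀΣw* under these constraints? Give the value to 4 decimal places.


g=Σ⁻¹μ = [1.2944  2.1832  1.4421  3.2717  1.6407  0.6522]
h=Σ⁻¹𝟙 = [16.7246  15.8541  17.7225  28.2345  12.4358  9.6831]
a=μᵀg=1.166025  b=𝟙ᵀg=10.484253  c=𝟙ᵀh=100.654680  D=ac−b²=7.446338
λ₁=(c·0.118−b)/D = (100.654680·0.118−10.484253)/7.446338 = 0.187072
λ₂=(a−b·0.118)/D = (1.166025−10.484253·0.118)/7.446338 = -0.009551
w* = 0.187072·g + -0.009551·h:
  w_0 = 0.187072·1.2944 + -0.009551·16.7246 = 0.0824  (Kellogg)
  w_1 = 0.187072·2.1832 + -0.009551·15.8541 = 0.2570  (Alcoa)
  w_2 = 0.187072·1.4421 + -0.009551·17.7225 = 0.1005  (Xerox)
  w_3 = 0.187072·3.2717 + -0.009551·28.2345 = 0.3424  (Boeing)
  w_4 = 0.187072·1.6407 + -0.009551·12.4358 = 0.1882  (Chevron)
  w_5 = 0.187072·0.6522 + -0.009551·9.6831 = 0.0295  (Pfizer)
Σw_i=1.0000  μᵀw=0.1180
σ²=wᵀΣw=λ₁·μ_p+λ₂ = 0.187072·0.118 + -0.009551 = 0.012524 ≈ 0.0125

0.0125


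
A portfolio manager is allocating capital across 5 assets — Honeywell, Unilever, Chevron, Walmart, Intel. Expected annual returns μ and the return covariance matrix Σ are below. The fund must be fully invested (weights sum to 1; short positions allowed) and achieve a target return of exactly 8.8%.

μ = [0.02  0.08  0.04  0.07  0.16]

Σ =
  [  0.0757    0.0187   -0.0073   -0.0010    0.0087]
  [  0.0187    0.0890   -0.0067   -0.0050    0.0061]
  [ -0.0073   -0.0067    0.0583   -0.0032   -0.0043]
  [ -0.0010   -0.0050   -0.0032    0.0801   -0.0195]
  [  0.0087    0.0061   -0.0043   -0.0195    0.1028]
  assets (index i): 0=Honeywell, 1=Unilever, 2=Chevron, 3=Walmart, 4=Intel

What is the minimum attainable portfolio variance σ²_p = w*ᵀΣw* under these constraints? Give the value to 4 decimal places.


x=Σ⁻¹μ = [-0.0623  0.9421  0.9981  1.4138  1.8157]
y=Σ⁻¹𝟙 = [11.5016  10.5706  21.6547  17.1436  12.2847]
a=μᵀx=0.503530  b=𝟙ᵀx=5.107481  c=𝟙ᵀy=73.155316  D=ac−b²=10.749561
λ₁=(c·0.088−b)/D = (73.155316·0.088−5.107481)/10.749561 = 0.123743
λ₂=(a−b·0.088)/D = (0.503530−5.107481·0.088)/10.749561 = 0.005030
w* = 0.123743·x + 0.005030·y:
  w_0 = 0.123743·-0.0623 + 0.005030·11.5016 = 0.0501  (Honeywell)
  w_1 = 0.123743·0.9421 + 0.005030·10.5706 = 0.1697  (Unilever)
  w_2 = 0.123743·0.9981 + 0.005030·21.6547 = 0.2324  (Chevron)
  w_3 = 0.123743·1.4138 + 0.005030·17.1436 = 0.2612  (Walmart)
  w_4 = 0.123743·1.8157 + 0.005030·12.2847 = 0.2865  (Intel)
Σw_i=1.0000  μᵀw=0.0880
σ²=wᵀΣw=λ₁·μ_p+λ₂ = 0.123743·0.088 + 0.005030 = 0.015920 ≈ 0.0159

0.0159


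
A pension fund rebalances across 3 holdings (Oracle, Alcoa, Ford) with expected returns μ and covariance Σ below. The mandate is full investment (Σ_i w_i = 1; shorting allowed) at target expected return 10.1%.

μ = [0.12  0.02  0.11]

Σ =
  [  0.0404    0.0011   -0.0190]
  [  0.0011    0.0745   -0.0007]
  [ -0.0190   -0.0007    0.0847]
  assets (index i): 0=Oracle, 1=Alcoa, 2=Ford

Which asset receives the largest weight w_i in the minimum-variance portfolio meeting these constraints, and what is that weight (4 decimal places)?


Oracle (0.5350)

g=Σ⁻¹μ = [3.9974  0.2301  2.1973]
h=Σ⁻¹𝟙 = [33.5370  13.1103  19.4378]
a=μᵀg=0.725996  b=𝟙ᵀg=6.424809  c=𝟙ᵀh=66.085120  D=ac−b²=6.699364
λ₁=(c·0.101−b)/D = (66.085120·0.101−6.424809)/6.699364 = 0.037285
λ₂=(a−b·0.101)/D = (0.725996−6.424809·0.101)/6.699364 = 0.011507
w* = 0.037285·g + 0.011507·h:
  w_0 = 0.037285·3.9974 + 0.011507·33.5370 = 0.5350  (Oracle)
  w_1 = 0.037285·0.2301 + 0.011507·13.1103 = 0.1594  (Alcoa)
  w_2 = 0.037285·2.1973 + 0.011507·19.4378 = 0.3056  (Ford)
Σw_i=1.0000  μᵀw=0.1010
σ²=wᵀΣw=λ₁·μ_p+λ₂ = 0.037285·0.101 + 0.011507 = 0.015273 ≈ 0.0153


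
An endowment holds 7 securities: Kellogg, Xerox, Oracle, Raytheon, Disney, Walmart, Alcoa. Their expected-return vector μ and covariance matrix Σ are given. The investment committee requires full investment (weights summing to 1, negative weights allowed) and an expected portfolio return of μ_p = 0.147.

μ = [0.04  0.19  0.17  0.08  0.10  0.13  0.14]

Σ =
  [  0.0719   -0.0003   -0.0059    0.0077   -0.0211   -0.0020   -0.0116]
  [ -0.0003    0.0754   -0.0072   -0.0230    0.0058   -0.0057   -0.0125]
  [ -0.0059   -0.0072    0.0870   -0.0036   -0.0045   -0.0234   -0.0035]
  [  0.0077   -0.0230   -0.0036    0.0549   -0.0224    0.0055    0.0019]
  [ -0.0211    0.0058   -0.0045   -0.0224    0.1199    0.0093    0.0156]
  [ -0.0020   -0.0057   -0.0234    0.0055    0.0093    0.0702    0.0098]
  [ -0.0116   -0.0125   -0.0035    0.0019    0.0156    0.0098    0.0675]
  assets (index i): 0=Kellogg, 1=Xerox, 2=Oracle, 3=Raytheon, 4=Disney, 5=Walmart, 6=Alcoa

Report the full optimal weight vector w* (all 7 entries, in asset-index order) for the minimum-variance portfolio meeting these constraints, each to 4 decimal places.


0.0112  0.2804  0.2106  0.1584  0.0283  0.1585  0.1527

x=Σ⁻¹μ = [1.2901  4.4448  3.4150  3.4529  1.0822  2.6153  2.5690]
y=Σ⁻¹𝟙 = [19.8573  28.5869  22.7727  32.0084  13.5470  17.8975  18.0717]
a=μᵀx=2.560755  b=𝟙ᵀx=18.869259  c=𝟙ᵀy=152.741548  D=ac−b²=35.084746
λ₁=(c·0.147−b)/D = (152.741548·0.147−18.869259)/35.084746 = 0.102146
λ₂=(a−b·0.147)/D = (2.560755−18.869259·0.147)/35.084746 = -0.006072
w* = 0.102146·x + -0.006072·y:
  w_0 = 0.102146·1.2901 + -0.006072·19.8573 = 0.0112  (Kellogg)
  w_1 = 0.102146·4.4448 + -0.006072·28.5869 = 0.2804  (Xerox)
  w_2 = 0.102146·3.4150 + -0.006072·22.7727 = 0.2106  (Oracle)
  w_3 = 0.102146·3.4529 + -0.006072·32.0084 = 0.1584  (Raytheon)
  w_4 = 0.102146·1.0822 + -0.006072·13.5470 = 0.0283  (Disney)
  w_5 = 0.102146·2.6153 + -0.006072·17.8975 = 0.1585  (Walmart)
  w_6 = 0.102146·2.5690 + -0.006072·18.0717 = 0.1527  (Alcoa)
Σw_i=1.0000  μᵀw=0.1470
σ²=wᵀΣw=λ₁·μ_p+λ₂ = 0.102146·0.147 + -0.006072 = 0.008944 ≈ 0.0089


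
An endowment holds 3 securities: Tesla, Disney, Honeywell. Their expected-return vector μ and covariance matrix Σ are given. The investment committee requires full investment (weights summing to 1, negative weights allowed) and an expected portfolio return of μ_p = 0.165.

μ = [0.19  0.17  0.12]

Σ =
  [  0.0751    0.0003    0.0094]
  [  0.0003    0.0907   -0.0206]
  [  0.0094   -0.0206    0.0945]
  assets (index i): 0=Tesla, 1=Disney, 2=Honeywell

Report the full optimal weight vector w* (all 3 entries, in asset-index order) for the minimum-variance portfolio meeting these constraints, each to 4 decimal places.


u=Σ⁻¹μ = [2.3309  2.2119  1.5202]
v=Σ⁻¹𝟙 = [11.7048  13.8093  12.4280]
a=μᵀu=1.001297  b=𝟙ᵀu=6.062866  c=𝟙ᵀv=37.942173  D=ac−b²=1.233027
λ₁=(c·0.165−b)/D = (37.942173·0.165−6.062866)/1.233027 = 0.160250
λ₂=(a−b·0.165)/D = (1.001297−6.062866·0.165)/1.233027 = 0.000749
w* = 0.160250·u + 0.000749·v:
  w_0 = 0.160250·2.3309 + 0.000749·11.7048 = 0.3823  (Tesla)
  w_1 = 0.160250·2.2119 + 0.000749·13.8093 = 0.3648  (Disney)
  w_2 = 0.160250·1.5202 + 0.000749·12.4280 = 0.2529  (Honeywell)
Σw_i=1.0000  μᵀw=0.1650
σ²=wᵀΣw=λ₁·μ_p+λ₂ = 0.160250·0.165 + 0.000749 = 0.027190 ≈ 0.0272

0.3823  0.3648  0.2529


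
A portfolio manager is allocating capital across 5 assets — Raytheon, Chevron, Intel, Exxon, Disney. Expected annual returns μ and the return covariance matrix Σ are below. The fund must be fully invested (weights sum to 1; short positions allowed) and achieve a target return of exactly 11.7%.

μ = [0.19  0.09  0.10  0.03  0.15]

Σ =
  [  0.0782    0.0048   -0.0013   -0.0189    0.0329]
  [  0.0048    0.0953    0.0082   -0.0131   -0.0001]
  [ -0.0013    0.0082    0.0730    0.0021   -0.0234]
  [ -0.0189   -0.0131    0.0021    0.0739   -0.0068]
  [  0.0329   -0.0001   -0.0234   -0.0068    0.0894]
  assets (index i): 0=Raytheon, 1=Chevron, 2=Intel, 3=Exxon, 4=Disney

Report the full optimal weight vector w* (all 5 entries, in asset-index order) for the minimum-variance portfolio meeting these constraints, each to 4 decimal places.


u=Σ⁻¹μ = [2.0750  0.8524  1.7458  1.1726  1.4613]
v=Σ⁻¹𝟙 = [11.7264  11.1684  16.1281  19.2085  12.5653]
a=μᵀu=0.899911  b=𝟙ᵀu=7.307026  c=𝟙ᵀv=70.796699  D=ac−b²=10.318117
λ₁=(c·0.117−b)/D = (70.796699·0.117−7.307026)/10.318117 = 0.094609
λ₂=(a−b·0.117)/D = (0.899911−7.307026·0.117)/10.318117 = 0.004360
w* = 0.094609·u + 0.004360·v:
  w_0 = 0.094609·2.0750 + 0.004360·11.7264 = 0.2474  (Raytheon)
  w_1 = 0.094609·0.8524 + 0.004360·11.1684 = 0.1293  (Chevron)
  w_2 = 0.094609·1.7458 + 0.004360·16.1281 = 0.2355  (Intel)
  w_3 = 0.094609·1.1726 + 0.004360·19.2085 = 0.1947  (Exxon)
  w_4 = 0.094609·1.4613 + 0.004360·12.5653 = 0.1930  (Disney)
Σw_i=1.0000  μᵀw=0.1170
σ²=wᵀΣw=λ₁·μ_p+λ₂ = 0.094609·0.117 + 0.004360 = 0.015429 ≈ 0.0154

0.2474  0.1293  0.2355  0.1947  0.1930


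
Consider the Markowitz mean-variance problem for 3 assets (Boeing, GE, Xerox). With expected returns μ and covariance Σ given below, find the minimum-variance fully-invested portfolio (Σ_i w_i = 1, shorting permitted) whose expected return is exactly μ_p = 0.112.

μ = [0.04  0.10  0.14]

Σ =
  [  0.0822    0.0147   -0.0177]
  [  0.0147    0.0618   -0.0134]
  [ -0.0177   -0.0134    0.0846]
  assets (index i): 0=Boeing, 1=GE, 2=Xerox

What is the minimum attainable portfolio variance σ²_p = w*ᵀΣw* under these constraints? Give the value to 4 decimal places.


0.0247

p=Σ⁻¹μ = [0.5903  1.9296  2.0840]
q=Σ⁻¹𝟙 = [12.8512  16.8490  17.1778]
a=μᵀp=0.508326  b=𝟙ᵀp=4.603844  c=𝟙ᵀq=46.878021  D=ac−b²=2.633950
λ₁=(c·0.112−b)/D = (46.878021·0.112−4.603844)/2.633950 = 0.245447
λ₂=(a−b·0.112)/D = (0.508326−4.603844·0.112)/2.633950 = -0.002773
w* = 0.245447·p + -0.002773·q:
  w_0 = 0.245447·0.5903 + -0.002773·12.8512 = 0.1092  (Boeing)
  w_1 = 0.245447·1.9296 + -0.002773·16.8490 = 0.4269  (GE)
  w_2 = 0.245447·2.0840 + -0.002773·17.1778 = 0.4639  (Xerox)
Σw_i=1.0000  μᵀw=0.1120
σ²=wᵀΣw=λ₁·μ_p+λ₂ = 0.245447·0.112 + -0.002773 = 0.024717 ≈ 0.0247


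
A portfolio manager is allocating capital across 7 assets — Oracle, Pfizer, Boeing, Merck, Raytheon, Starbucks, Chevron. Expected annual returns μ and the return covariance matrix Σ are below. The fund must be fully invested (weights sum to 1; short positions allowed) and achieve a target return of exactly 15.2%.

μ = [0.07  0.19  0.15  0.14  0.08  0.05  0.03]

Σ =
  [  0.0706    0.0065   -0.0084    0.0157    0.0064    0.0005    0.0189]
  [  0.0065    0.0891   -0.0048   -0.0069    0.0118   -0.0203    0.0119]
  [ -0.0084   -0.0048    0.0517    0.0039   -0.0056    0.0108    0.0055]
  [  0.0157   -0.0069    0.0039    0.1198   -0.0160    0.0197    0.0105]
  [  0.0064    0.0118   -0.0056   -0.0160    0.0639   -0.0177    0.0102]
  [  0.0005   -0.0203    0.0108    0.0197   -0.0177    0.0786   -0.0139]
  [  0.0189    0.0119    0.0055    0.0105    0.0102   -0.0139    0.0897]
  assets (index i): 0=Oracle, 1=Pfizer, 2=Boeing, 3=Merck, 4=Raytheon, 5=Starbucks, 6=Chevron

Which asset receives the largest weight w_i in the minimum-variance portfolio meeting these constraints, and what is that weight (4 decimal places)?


u=Σ⁻¹μ = [0.8906  2.3718  3.2537  1.2258  1.6171  0.7506  -0.5784]
v=Σ⁻¹𝟙 = [10.5257  12.5419  19.6790  6.3417  19.3783  16.9813  5.7455]
a=μᵀu=1.322192  b=𝟙ᵀu=9.531144  c=𝟙ᵀv=91.193483  D=ac−b²=29.732592
λ₁=(c·0.152−b)/D = (91.193483·0.152−9.531144)/29.732592 = 0.145640
λ₂=(a−b·0.152)/D = (1.322192−9.531144·0.152)/29.732592 = -0.004256
w* = 0.145640·u + -0.004256·v:
  w_0 = 0.145640·0.8906 + -0.004256·10.5257 = 0.0849  (Oracle)
  w_1 = 0.145640·2.3718 + -0.004256·12.5419 = 0.2920  (Pfizer)
  w_2 = 0.145640·3.2537 + -0.004256·19.6790 = 0.3901  (Boeing)
  w_3 = 0.145640·1.2258 + -0.004256·6.3417 = 0.1515  (Merck)
  w_4 = 0.145640·1.6171 + -0.004256·19.3783 = 0.1530  (Raytheon)
  w_5 = 0.145640·0.7506 + -0.004256·16.9813 = 0.0370  (Starbucks)
  w_6 = 0.145640·-0.5784 + -0.004256·5.7455 = -0.1087  (Chevron)
Σw_i=1.0000  μᵀw=0.1520
σ²=wᵀΣw=λ₁·μ_p+λ₂ = 0.145640·0.152 + -0.004256 = 0.017881 ≈ 0.0179

Boeing (0.3901)


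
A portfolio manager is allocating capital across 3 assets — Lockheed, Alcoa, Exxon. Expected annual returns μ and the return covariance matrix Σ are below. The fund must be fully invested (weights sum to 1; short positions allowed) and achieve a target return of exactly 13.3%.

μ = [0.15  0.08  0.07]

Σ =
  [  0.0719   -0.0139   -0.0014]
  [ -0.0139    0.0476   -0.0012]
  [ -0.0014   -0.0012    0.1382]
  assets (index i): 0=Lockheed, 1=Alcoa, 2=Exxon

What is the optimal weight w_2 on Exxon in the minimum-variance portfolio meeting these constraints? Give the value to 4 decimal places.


u=Σ⁻¹μ = [2.5697  2.4450  0.5538]
v=Σ⁻¹𝟙 = [19.2425  26.8207  7.6637]
a=μᵀu=0.619821  b=𝟙ᵀu=5.568498  c=𝟙ᵀv=53.726980  D=ac−b²=2.292931
λ₁=(c·0.133−b)/D = (53.726980·0.133−5.568498)/2.292931 = 0.687849
λ₂=(a−b·0.133)/D = (0.619821−5.568498·0.133)/2.292931 = -0.052679
w* = 0.687849·u + -0.052679·v:
  w_0 = 0.687849·2.5697 + -0.052679·19.2425 = 0.7539  (Lockheed)
  w_1 = 0.687849·2.4450 + -0.052679·26.8207 = 0.2689  (Alcoa)
  w_2 = 0.687849·0.5538 + -0.052679·7.6637 = -0.0228  (Exxon)
Σw_i=1.0000  μᵀw=0.1330
σ²=wᵀΣw=λ₁·μ_p+λ₂ = 0.687849·0.133 + -0.052679 = 0.038805 ≈ 0.0388

-0.0228


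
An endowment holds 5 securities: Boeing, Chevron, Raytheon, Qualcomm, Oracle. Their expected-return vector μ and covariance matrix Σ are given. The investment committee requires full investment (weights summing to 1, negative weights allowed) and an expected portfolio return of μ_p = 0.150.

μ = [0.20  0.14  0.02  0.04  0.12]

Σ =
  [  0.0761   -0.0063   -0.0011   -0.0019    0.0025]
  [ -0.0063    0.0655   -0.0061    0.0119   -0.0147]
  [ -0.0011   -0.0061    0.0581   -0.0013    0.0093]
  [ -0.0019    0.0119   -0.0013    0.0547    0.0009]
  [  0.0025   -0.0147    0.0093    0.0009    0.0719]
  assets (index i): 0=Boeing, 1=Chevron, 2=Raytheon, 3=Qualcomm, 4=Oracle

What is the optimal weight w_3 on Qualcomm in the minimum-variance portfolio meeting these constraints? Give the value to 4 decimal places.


x=Σ⁻¹μ = [2.8071  2.8835  0.3661  0.1754  2.1114]
y=Σ⁻¹𝟙 = [14.8451  18.9493  17.4415  14.8454  14.8244]
a=μᵀx=1.232817  b=𝟙ᵀx=8.343486  c=𝟙ᵀy=80.905625  D=ac−b²=30.128030
λ₁=(c·0.150−b)/D = (80.905625·0.150−8.343486)/30.128030 = 0.125875
λ₂=(a−b·0.150)/D = (1.232817−8.343486·0.150)/30.128030 = -0.000621
w* = 0.125875·x + -0.000621·y:
  w_0 = 0.125875·2.8071 + -0.000621·14.8451 = 0.3441  (Boeing)
  w_1 = 0.125875·2.8835 + -0.000621·18.9493 = 0.3512  (Chevron)
  w_2 = 0.125875·0.3661 + -0.000621·17.4415 = 0.0353  (Raytheon)
  w_3 = 0.125875·0.1754 + -0.000621·14.8454 = 0.0129  (Qualcomm)
  w_4 = 0.125875·2.1114 + -0.000621·14.8244 = 0.2566  (Oracle)
Σw_i=1.0000  μᵀw=0.1500
σ²=wᵀΣw=λ₁·μ_p+λ₂ = 0.125875·0.150 + -0.000621 = 0.018260 ≈ 0.0183

0.0129


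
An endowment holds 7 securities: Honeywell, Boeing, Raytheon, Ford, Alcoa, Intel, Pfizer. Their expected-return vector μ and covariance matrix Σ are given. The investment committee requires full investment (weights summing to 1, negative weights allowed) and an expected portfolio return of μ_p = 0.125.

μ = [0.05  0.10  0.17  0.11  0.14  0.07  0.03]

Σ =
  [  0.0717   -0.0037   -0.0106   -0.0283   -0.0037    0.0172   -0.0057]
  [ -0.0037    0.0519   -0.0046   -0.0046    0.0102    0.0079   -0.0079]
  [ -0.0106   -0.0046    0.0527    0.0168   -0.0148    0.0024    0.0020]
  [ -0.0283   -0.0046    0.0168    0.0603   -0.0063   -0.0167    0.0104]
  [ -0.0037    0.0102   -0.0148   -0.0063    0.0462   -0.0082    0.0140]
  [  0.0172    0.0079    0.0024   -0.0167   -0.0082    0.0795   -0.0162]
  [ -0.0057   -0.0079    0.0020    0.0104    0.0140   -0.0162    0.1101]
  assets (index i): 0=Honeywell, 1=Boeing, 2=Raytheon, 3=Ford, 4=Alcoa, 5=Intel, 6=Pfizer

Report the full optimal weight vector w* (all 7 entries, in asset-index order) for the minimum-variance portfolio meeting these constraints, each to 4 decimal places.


0.1431  0.0895  0.2669  0.1609  0.3015  0.0617  -0.0236

p=Σ⁻¹μ = [2.4795  1.5523  4.3236  2.7695  4.9316  1.0897  -0.2947]
q=Σ⁻¹𝟙 = [29.6199  18.6521  24.8315  31.4065  32.7911  14.8829  6.5570]
a=μᵀp=2.076732  b=𝟙ᵀp=16.851532  c=𝟙ᵀq=158.740875  D=ac−b²=45.688064
λ₁=(c·0.125−b)/D = (158.740875·0.125−16.851532)/45.688064 = 0.065467
λ₂=(a−b·0.125)/D = (2.076732−16.851532·0.125)/45.688064 = -0.000650
w* = 0.065467·p + -0.000650·q:
  w_0 = 0.065467·2.4795 + -0.000650·29.6199 = 0.1431  (Honeywell)
  w_1 = 0.065467·1.5523 + -0.000650·18.6521 = 0.0895  (Boeing)
  w_2 = 0.065467·4.3236 + -0.000650·24.8315 = 0.2669  (Raytheon)
  w_3 = 0.065467·2.7695 + -0.000650·31.4065 = 0.1609  (Ford)
  w_4 = 0.065467·4.9316 + -0.000650·32.7911 = 0.3015  (Alcoa)
  w_5 = 0.065467·1.0897 + -0.000650·14.8829 = 0.0617  (Intel)
  w_6 = 0.065467·-0.2947 + -0.000650·6.5570 = -0.0236  (Pfizer)
Σw_i=1.0000  μᵀw=0.1250
σ²=wᵀΣw=λ₁·μ_p+λ₂ = 0.065467·0.125 + -0.000650 = 0.007533 ≈ 0.0075


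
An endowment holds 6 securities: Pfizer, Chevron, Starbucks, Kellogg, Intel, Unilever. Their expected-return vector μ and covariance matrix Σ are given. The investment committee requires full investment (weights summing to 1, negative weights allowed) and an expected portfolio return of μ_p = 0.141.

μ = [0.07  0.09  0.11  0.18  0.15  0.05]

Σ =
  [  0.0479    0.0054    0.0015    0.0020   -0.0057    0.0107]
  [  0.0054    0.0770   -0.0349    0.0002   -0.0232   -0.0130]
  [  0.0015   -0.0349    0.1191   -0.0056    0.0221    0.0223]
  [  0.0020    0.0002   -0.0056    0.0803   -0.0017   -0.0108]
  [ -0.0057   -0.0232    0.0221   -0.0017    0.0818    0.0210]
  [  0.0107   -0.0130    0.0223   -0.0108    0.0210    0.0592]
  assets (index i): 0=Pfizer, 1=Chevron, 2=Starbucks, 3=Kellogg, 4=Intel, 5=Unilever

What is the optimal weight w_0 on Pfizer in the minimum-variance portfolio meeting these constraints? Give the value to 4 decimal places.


p=Σ⁻¹μ = [1.2514  2.3600  1.2397  2.3805  2.2240  0.3151]
q=Σ⁻¹𝟙 = [16.1617  23.0189  10.6428  14.7444  14.0440  12.7246]
a=μᵀp=1.214190  b=𝟙ᵀp=9.770539  c=𝟙ᵀq=91.336278  D=ac−b²=15.436136
λ₁=(c·0.141−b)/D = (91.336278·0.141−9.770539)/15.436136 = 0.201338
λ₂=(a−b·0.141)/D = (1.214190−9.770539·0.141)/15.436136 = -0.010589
w* = 0.201338·p + -0.010589·q:
  w_0 = 0.201338·1.2514 + -0.010589·16.1617 = 0.0808  (Pfizer)
  w_1 = 0.201338·2.3600 + -0.010589·23.0189 = 0.2314  (Chevron)
  w_2 = 0.201338·1.2397 + -0.010589·10.6428 = 0.1369  (Starbucks)
  w_3 = 0.201338·2.3805 + -0.010589·14.7444 = 0.3231  (Kellogg)
  w_4 = 0.201338·2.2240 + -0.010589·14.0440 = 0.2991  (Intel)
  w_5 = 0.201338·0.3151 + -0.010589·12.7246 = -0.0713  (Unilever)
Σw_i=1.0000  μᵀw=0.1410
σ²=wᵀΣw=λ₁·μ_p+λ₂ = 0.201338·0.141 + -0.010589 = 0.017799 ≈ 0.0178

0.0808


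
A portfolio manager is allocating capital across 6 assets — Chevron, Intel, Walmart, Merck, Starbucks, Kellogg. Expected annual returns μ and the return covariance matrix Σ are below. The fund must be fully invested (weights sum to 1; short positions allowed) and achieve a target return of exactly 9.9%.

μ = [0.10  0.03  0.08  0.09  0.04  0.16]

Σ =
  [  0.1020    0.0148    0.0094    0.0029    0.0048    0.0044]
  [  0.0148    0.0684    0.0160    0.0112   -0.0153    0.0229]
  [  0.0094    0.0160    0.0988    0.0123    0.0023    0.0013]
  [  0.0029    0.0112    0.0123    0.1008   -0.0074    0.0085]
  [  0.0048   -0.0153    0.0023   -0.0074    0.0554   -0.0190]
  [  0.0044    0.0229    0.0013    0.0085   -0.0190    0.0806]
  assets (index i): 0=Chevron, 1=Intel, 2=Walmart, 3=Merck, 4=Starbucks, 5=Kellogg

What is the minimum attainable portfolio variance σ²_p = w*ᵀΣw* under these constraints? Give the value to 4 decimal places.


0.0166

u=Σ⁻¹μ = [0.8026  -0.4751  0.6542  0.7495  1.3878  2.3138]
v=Σ⁻¹𝟙 = [5.4388  11.9537  5.8075  8.4985  26.5719  13.9877]
a=μᵀu=0.611524  b=𝟙ᵀu=5.432868  c=𝟙ᵀv=72.258157  D=ac−b²=14.671515
λ₁=(c·0.099−b)/D = (72.258157·0.099−5.432868)/14.671515 = 0.117281
λ₂=(a−b·0.099)/D = (0.611524−5.432868·0.099)/14.671515 = 0.005021
w* = 0.117281·u + 0.005021·v:
  w_0 = 0.117281·0.8026 + 0.005021·5.4388 = 0.1214  (Chevron)
  w_1 = 0.117281·-0.4751 + 0.005021·11.9537 = 0.0043  (Intel)
  w_2 = 0.117281·0.6542 + 0.005021·5.8075 = 0.1059  (Walmart)
  w_3 = 0.117281·0.7495 + 0.005021·8.4985 = 0.1306  (Merck)
  w_4 = 0.117281·1.3878 + 0.005021·26.5719 = 0.2962  (Starbucks)
  w_5 = 0.117281·2.3138 + 0.005021·13.9877 = 0.3416  (Kellogg)
Σw_i=1.0000  μᵀw=0.0990
σ²=wᵀΣw=λ₁·μ_p+λ₂ = 0.117281·0.099 + 0.005021 = 0.016632 ≈ 0.0166


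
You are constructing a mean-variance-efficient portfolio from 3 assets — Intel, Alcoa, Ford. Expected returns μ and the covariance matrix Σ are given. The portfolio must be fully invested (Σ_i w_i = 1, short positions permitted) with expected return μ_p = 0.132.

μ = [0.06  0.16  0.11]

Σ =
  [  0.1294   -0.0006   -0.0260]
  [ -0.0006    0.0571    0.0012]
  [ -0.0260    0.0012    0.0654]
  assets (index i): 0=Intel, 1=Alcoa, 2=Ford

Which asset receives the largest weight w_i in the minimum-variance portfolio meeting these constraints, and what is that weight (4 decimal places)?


Alcoa (0.5560)

g=Σ⁻¹μ = [0.8741  2.7697  1.9786]
h=Σ⁻¹𝟙 = [11.7557  17.2237  19.6480]
a=μᵀg=0.713247  b=𝟙ᵀg=5.622417  c=𝟙ᵀh=48.627392  D=ac−b²=3.071763
λ₁=(c·0.132−b)/D = (48.627392·0.132−5.622417)/3.071763 = 0.259264
λ₂=(a−b·0.132)/D = (0.713247−5.622417·0.132)/3.071763 = -0.009412
w* = 0.259264·g + -0.009412·h:
  w_0 = 0.259264·0.8741 + -0.009412·11.7557 = 0.1160  (Intel)
  w_1 = 0.259264·2.7697 + -0.009412·17.2237 = 0.5560  (Alcoa)
  w_2 = 0.259264·1.9786 + -0.009412·19.6480 = 0.3281  (Ford)
Σw_i=1.0000  μᵀw=0.1320
σ²=wᵀΣw=λ₁·μ_p+λ₂ = 0.259264·0.132 + -0.009412 = 0.024811 ≈ 0.0248


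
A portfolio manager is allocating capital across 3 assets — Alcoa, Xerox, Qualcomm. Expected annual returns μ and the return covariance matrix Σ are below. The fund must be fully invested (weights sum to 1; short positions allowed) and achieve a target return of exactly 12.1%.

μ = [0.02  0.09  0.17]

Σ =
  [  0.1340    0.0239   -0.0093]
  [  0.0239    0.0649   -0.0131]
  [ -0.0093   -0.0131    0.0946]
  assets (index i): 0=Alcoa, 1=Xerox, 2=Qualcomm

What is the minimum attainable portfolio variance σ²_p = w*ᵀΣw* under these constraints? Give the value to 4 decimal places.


u=Σ⁻¹μ = [-0.0319  1.8112  2.0447]
v=Σ⁻¹𝟙 = [5.5228  16.0669  13.3387]
a=μᵀu=0.509974  b=𝟙ᵀu=3.824051  c=𝟙ᵀv=34.928346  D=ac−b²=3.189174
λ₁=(c·0.121−b)/D = (34.928346·0.121−3.824051)/3.189174 = 0.126139
λ₂=(a−b·0.121)/D = (0.509974−3.824051·0.121)/3.189174 = 0.014820
w* = 0.126139·u + 0.014820·v:
  w_0 = 0.126139·-0.0319 + 0.014820·5.5228 = 0.0778  (Alcoa)
  w_1 = 0.126139·1.8112 + 0.014820·16.0669 = 0.4666  (Xerox)
  w_2 = 0.126139·2.0447 + 0.014820·13.3387 = 0.4556  (Qualcomm)
Σw_i=1.0000  μᵀw=0.1210
σ²=wᵀΣw=λ₁·μ_p+λ₂ = 0.126139·0.121 + 0.014820 = 0.030083 ≈ 0.0301

0.0301


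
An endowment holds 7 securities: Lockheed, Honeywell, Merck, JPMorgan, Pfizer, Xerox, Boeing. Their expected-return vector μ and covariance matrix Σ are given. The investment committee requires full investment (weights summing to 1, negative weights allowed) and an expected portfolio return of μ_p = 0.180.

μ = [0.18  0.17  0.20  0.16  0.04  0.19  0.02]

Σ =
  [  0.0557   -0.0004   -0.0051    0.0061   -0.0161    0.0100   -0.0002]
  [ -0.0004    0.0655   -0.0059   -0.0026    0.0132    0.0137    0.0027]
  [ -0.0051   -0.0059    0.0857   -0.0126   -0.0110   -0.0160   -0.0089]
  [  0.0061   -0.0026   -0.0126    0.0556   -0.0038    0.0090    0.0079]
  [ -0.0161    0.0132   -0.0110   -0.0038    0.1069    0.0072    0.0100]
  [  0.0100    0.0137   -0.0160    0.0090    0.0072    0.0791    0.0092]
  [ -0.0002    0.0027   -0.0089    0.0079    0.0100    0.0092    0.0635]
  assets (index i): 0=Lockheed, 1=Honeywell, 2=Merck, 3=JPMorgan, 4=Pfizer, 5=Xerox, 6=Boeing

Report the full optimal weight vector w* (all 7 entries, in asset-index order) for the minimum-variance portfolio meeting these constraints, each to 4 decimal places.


0.2119  0.1736  0.2491  0.2220  0.0463  0.1365  -0.0395

x=Σ⁻¹μ = [3.1553  2.5005  3.6259  3.2439  0.9121  1.8618  -0.0902]
y=Σ⁻¹𝟙 = [20.0433  13.5892  20.7857  18.9393  11.8153  7.2304  12.8822]
a=μᵀx=2.625687  b=𝟙ᵀx=15.209429  c=𝟙ᵀy=105.285395  D=ac−b²=45.119718
λ₁=(c·0.180−b)/D = (105.285395·0.180−15.209429)/45.119718 = 0.082934
λ₂=(a−b·0.180)/D = (2.625687−15.209429·0.180)/45.119718 = -0.002483
w* = 0.082934·x + -0.002483·y:
  w_0 = 0.082934·3.1553 + -0.002483·20.0433 = 0.2119  (Lockheed)
  w_1 = 0.082934·2.5005 + -0.002483·13.5892 = 0.1736  (Honeywell)
  w_2 = 0.082934·3.6259 + -0.002483·20.7857 = 0.2491  (Merck)
  w_3 = 0.082934·3.2439 + -0.002483·18.9393 = 0.2220  (JPMorgan)
  w_4 = 0.082934·0.9121 + -0.002483·11.8153 = 0.0463  (Pfizer)
  w_5 = 0.082934·1.8618 + -0.002483·7.2304 = 0.1365  (Xerox)
  w_6 = 0.082934·-0.0902 + -0.002483·12.8822 = -0.0395  (Boeing)
Σw_i=1.0000  μᵀw=0.1800
σ²=wᵀΣw=λ₁·μ_p+λ₂ = 0.082934·0.180 + -0.002483 = 0.012446 ≈ 0.0124


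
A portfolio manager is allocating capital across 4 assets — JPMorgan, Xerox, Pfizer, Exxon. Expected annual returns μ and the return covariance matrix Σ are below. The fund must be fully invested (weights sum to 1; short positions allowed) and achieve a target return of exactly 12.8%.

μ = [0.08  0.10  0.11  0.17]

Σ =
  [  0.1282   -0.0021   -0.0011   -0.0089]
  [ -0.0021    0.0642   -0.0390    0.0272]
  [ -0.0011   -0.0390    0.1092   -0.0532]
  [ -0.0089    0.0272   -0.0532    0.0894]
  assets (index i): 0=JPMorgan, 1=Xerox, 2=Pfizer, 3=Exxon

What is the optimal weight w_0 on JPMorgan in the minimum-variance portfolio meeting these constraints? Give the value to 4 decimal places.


x=Σ⁻¹μ = [0.9246  2.2674  3.4666  3.3667]
y=Σ⁻¹𝟙 = [9.9507  23.9315  28.4323  21.8146]
a=μᵀx=1.254363  b=𝟙ᵀx=10.025240  c=𝟙ᵀy=84.129096  D=ac−b²=5.022970
λ₁=(c·0.128−b)/D = (84.129096·0.128−10.025240)/5.022970 = 0.147977
λ₂=(a−b·0.128)/D = (1.254363−10.025240·0.128)/5.022970 = -0.005747
w* = 0.147977·x + -0.005747·y:
  w_0 = 0.147977·0.9246 + -0.005747·9.9507 = 0.0796  (JPMorgan)
  w_1 = 0.147977·2.2674 + -0.005747·23.9315 = 0.1980  (Xerox)
  w_2 = 0.147977·3.4666 + -0.005747·28.4323 = 0.3496  (Pfizer)
  w_3 = 0.147977·3.3667 + -0.005747·21.8146 = 0.3728  (Exxon)
Σw_i=1.0000  μᵀw=0.1280
σ²=wᵀΣw=λ₁·μ_p+λ₂ = 0.147977·0.128 + -0.005747 = 0.013194 ≈ 0.0132

0.0796


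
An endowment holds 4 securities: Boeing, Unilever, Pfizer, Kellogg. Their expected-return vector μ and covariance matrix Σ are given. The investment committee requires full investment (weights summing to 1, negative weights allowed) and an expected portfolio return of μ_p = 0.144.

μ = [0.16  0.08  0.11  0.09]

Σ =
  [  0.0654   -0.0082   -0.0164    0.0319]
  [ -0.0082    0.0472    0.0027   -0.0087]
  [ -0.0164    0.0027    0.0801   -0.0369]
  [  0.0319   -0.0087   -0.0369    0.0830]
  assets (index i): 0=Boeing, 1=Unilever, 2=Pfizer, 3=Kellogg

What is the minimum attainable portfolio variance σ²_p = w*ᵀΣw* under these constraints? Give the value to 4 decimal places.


0.0305

p=Σ⁻¹μ = [2.6719  2.2752  2.4899  1.4029]
q=Σ⁻¹𝟙 = [14.9532  26.0345  23.6776  19.5566]
a=μᵀp=1.009667  b=𝟙ᵀp=8.839909  c=𝟙ᵀq=84.221955  D=ac−b²=6.892169
λ₁=(c·0.144−b)/D = (84.221955·0.144−8.839909)/6.892169 = 0.477071
λ₂=(a−b·0.144)/D = (1.009667−8.839909·0.144)/6.892169 = -0.038200
w* = 0.477071·p + -0.038200·q:
  w_0 = 0.477071·2.6719 + -0.038200·14.9532 = 0.7035  (Boeing)
  w_1 = 0.477071·2.2752 + -0.038200·26.0345 = 0.0909  (Unilever)
  w_2 = 0.477071·2.4899 + -0.038200·23.6776 = 0.2834  (Pfizer)
  w_3 = 0.477071·1.4029 + -0.038200·19.5566 = -0.0778  (Kellogg)
Σw_i=1.0000  μᵀw=0.1440
σ²=wᵀΣw=λ₁·μ_p+λ₂ = 0.477071·0.144 + -0.038200 = 0.030498 ≈ 0.0305


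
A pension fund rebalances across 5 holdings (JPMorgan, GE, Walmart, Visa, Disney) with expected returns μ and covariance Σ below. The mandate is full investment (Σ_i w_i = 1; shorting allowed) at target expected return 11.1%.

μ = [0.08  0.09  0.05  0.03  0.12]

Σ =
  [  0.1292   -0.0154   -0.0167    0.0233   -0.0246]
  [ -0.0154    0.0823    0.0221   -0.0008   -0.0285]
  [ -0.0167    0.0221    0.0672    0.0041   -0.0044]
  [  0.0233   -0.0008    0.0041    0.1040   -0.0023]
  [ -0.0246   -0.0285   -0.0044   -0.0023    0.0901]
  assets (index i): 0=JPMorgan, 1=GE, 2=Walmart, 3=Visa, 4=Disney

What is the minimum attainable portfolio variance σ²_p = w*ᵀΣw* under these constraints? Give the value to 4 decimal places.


0.0236

p=Σ⁻¹μ = [1.3831  2.0209  0.5774  0.0240  2.3775]
q=Σ⁻¹𝟙 = [14.7506  18.9897  13.3472  6.4160  21.9484]
a=μᵀp=0.607412  b=𝟙ᵀp=6.382771  c=𝟙ᵀq=75.451883  D=ac−b²=5.090588
λ₁=(c·0.111−b)/D = (75.451883·0.111−6.382771)/5.090588 = 0.391387
λ₂=(a−b·0.111)/D = (0.607412−6.382771·0.111)/5.090588 = -0.019855
w* = 0.391387·p + -0.019855·q:
  w_0 = 0.391387·1.3831 + -0.019855·14.7506 = 0.2484  (JPMorgan)
  w_1 = 0.391387·2.0209 + -0.019855·18.9897 = 0.4139  (GE)
  w_2 = 0.391387·0.5774 + -0.019855·13.3472 = -0.0390  (Walmart)
  w_3 = 0.391387·0.0240 + -0.019855·6.4160 = -0.1180  (Visa)
  w_4 = 0.391387·2.3775 + -0.019855·21.9484 = 0.4947  (Disney)
Σw_i=1.0000  μᵀw=0.1110
σ²=wᵀΣw=λ₁·μ_p+λ₂ = 0.391387·0.111 + -0.019855 = 0.023588 ≈ 0.0236


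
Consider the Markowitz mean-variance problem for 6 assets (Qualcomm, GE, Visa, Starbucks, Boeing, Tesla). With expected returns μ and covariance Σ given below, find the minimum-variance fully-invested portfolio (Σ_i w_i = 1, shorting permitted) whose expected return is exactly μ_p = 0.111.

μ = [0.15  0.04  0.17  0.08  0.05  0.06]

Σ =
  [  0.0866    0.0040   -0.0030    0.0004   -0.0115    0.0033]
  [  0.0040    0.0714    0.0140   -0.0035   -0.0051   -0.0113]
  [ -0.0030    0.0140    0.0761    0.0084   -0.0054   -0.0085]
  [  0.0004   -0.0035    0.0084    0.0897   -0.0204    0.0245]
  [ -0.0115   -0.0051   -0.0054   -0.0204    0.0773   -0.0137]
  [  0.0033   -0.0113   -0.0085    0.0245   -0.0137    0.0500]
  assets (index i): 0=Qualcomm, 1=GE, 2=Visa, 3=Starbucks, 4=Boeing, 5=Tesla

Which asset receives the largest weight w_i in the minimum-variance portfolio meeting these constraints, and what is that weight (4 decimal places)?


u=Σ⁻¹μ = [1.9427  0.3805  2.4877  0.5494  1.5893  1.7470]
v=Σ⁻¹𝟙 = [13.3726  16.9826  14.4780  8.2498  24.1984  28.0047]
a=μᵀu=0.957773  b=𝟙ᵀu=8.696643  c=𝟙ᵀv=105.286128  D=ac−b²=25.208590
λ₁=(c·0.111−b)/D = (105.286128·0.111−8.696643)/25.208590 = 0.118615
λ₂=(a−b·0.111)/D = (0.957773−8.696643·0.111)/25.208590 = -0.000300
w* = 0.118615·u + -0.000300·v:
  w_0 = 0.118615·1.9427 + -0.000300·13.3726 = 0.2264  (Qualcomm)
  w_1 = 0.118615·0.3805 + -0.000300·16.9826 = 0.0400  (GE)
  w_2 = 0.118615·2.4877 + -0.000300·14.4780 = 0.2907  (Visa)
  w_3 = 0.118615·0.5494 + -0.000300·8.2498 = 0.0627  (Starbucks)
  w_4 = 0.118615·1.5893 + -0.000300·24.1984 = 0.1813  (Boeing)
  w_5 = 0.118615·1.7470 + -0.000300·28.0047 = 0.1988  (Tesla)
Σw_i=1.0000  μᵀw=0.1110
σ²=wᵀΣw=λ₁·μ_p+λ₂ = 0.118615·0.111 + -0.000300 = 0.012867 ≈ 0.0129

Visa (0.2907)
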